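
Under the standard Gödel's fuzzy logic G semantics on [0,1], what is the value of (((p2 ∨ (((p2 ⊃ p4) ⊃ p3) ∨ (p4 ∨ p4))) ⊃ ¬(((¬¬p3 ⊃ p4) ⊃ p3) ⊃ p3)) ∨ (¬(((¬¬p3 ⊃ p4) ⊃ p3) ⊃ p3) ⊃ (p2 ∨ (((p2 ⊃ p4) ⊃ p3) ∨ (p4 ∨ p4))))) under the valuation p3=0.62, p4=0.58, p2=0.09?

1.00

(p2 ⊃ p4): 0.09 ≤ 0.58, so result = 1
((p2 ⊃ p4) ⊃ p3): 1 > 0.62, so result = 0.62
(p4 ∨ p4) = max(0.58, 0.58) = 0.58
(((p2 ⊃ p4) ⊃ p3) ∨ (p4 ∨ p4)) = max(0.62, 0.58) = 0.62
(p2 ∨ (((p2 ⊃ p4) ⊃ p3) ∨ (p4 ∨ p4))) = max(0.09, 0.62) = 0.62
¬p3: Gödel ¬ of 0.62 = 0 (operand ≠ 0)
¬¬p3: Gödel ¬ of 0 = 1 (operand is 0)
(¬¬p3 ⊃ p4): 1 > 0.58, so result = 0.58
((¬¬p3 ⊃ p4) ⊃ p3): 0.58 ≤ 0.62, so result = 1
(((¬¬p3 ⊃ p4) ⊃ p3) ⊃ p3): 1 > 0.62, so result = 0.62
¬(((¬¬p3 ⊃ p4) ⊃ p3) ⊃ p3): Gödel ¬ of 0.62 = 0 (operand ≠ 0)
((p2 ∨ (((p2 ⊃ p4) ⊃ p3) ∨ (p4 ∨ p4))) ⊃ ¬(((¬¬p3 ⊃ p4) ⊃ p3) ⊃ p3)): 0.62 > 0, so result = 0
¬p3: Gödel ¬ of 0.62 = 0 (operand ≠ 0)
¬¬p3: Gödel ¬ of 0 = 1 (operand is 0)
(¬¬p3 ⊃ p4): 1 > 0.58, so result = 0.58
((¬¬p3 ⊃ p4) ⊃ p3): 0.58 ≤ 0.62, so result = 1
(((¬¬p3 ⊃ p4) ⊃ p3) ⊃ p3): 1 > 0.62, so result = 0.62
¬(((¬¬p3 ⊃ p4) ⊃ p3) ⊃ p3): Gödel ¬ of 0.62 = 0 (operand ≠ 0)
(p2 ⊃ p4): 0.09 ≤ 0.58, so result = 1
((p2 ⊃ p4) ⊃ p3): 1 > 0.62, so result = 0.62
(p4 ∨ p4) = max(0.58, 0.58) = 0.58
(((p2 ⊃ p4) ⊃ p3) ∨ (p4 ∨ p4)) = max(0.62, 0.58) = 0.62
(p2 ∨ (((p2 ⊃ p4) ⊃ p3) ∨ (p4 ∨ p4))) = max(0.09, 0.62) = 0.62
(¬(((¬¬p3 ⊃ p4) ⊃ p3) ⊃ p3) ⊃ (p2 ∨ (((p2 ⊃ p4) ⊃ p3) ∨ (p4 ∨ p4)))): 0 ≤ 0.62, so result = 1
(((p2 ∨ (((p2 ⊃ p4) ⊃ p3) ∨ (p4 ∨ p4))) ⊃ ¬(((¬¬p3 ⊃ p4) ⊃ p3) ⊃ p3)) ∨ (¬(((¬¬p3 ⊃ p4) ⊃ p3) ⊃ p3) ⊃ (p2 ∨ (((p2 ⊃ p4) ⊃ p3) ∨ (p4 ∨ p4))))) = max(0, 1) = 1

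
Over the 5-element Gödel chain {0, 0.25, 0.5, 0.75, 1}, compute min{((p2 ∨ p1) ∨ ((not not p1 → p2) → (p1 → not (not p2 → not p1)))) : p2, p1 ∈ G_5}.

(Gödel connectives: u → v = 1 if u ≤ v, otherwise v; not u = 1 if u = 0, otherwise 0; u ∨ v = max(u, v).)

0.25

The minimum is attained at p2 = 0.25, p1 = 0.25:
  (p2 ∨ p1) = max(0.25, 0.25) = 0.25
  not p1: Gödel ¬ of 0.25 = 0 (operand ≠ 0)
  not not p1: Gödel ¬ of 0 = 1 (operand is 0)
  (not not p1 → p2): 1 > 0.25, so result = 0.25
  not p2: Gödel ¬ of 0.25 = 0 (operand ≠ 0)
  not p1: Gödel ¬ of 0.25 = 0 (operand ≠ 0)
  (not p2 → not p1): 0 ≤ 0, so result = 1
  not (not p2 → not p1): Gödel ¬ of 1 = 0 (operand ≠ 0)
  (p1 → not (not p2 → not p1)): 0.25 > 0, so result = 0
  ((not not p1 → p2) → (p1 → not (not p2 → not p1))): 0.25 > 0, so result = 0
  ((p2 ∨ p1) ∨ ((not not p1 → p2) → (p1 → not (not p2 → not p1)))) = max(0.25, 0) = 0.25
Checking all 25 assignments confirms none give a value below 0.25.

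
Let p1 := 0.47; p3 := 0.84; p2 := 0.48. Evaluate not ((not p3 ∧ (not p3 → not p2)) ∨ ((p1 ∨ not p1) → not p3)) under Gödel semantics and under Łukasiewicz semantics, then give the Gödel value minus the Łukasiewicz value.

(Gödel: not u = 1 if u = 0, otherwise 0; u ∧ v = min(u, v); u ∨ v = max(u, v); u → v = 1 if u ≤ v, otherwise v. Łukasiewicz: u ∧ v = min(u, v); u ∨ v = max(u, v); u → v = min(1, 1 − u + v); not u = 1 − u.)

Gödel evaluation:
  not p3: Gödel ¬ of 0.84 = 0 (operand ≠ 0)
  not p3: Gödel ¬ of 0.84 = 0 (operand ≠ 0)
  not p2: Gödel ¬ of 0.48 = 0 (operand ≠ 0)
  (not p3 → not p2): 0 ≤ 0, so result = 1
  (not p3 ∧ (not p3 → not p2)) = min(0, 1) = 0
  not p1: Gödel ¬ of 0.47 = 0 (operand ≠ 0)
  (p1 ∨ not p1) = max(0.47, 0) = 0.47
  not p3: Gödel ¬ of 0.84 = 0 (operand ≠ 0)
  ((p1 ∨ not p1) → not p3): 0.47 > 0, so result = 0
  ((not p3 ∧ (not p3 → not p2)) ∨ ((p1 ∨ not p1) → not p3)) = max(0, 0) = 0
  not ((not p3 ∧ (not p3 → not p2)) ∨ ((p1 ∨ not p1) → not p3)): Gödel ¬ of 0 = 1 (operand is 0)
  Gödel value = 1
Łukasiewicz evaluation:
  not p3: Łukasiewicz ¬ gives 1 − 0.84 = 0.16
  not p3: Łukasiewicz ¬ gives 1 − 0.84 = 0.16
  not p2: Łukasiewicz ¬ gives 1 − 0.48 = 0.52
  (not p3 → not p2): min(1, 1 − 0.16 + 0.52) = 1
  (not p3 ∧ (not p3 → not p2)) = min(0.16, 1) = 0.16
  not p1: Łukasiewicz ¬ gives 1 − 0.47 = 0.53
  (p1 ∨ not p1) = max(0.47, 0.53) = 0.53
  not p3: Łukasiewicz ¬ gives 1 − 0.84 = 0.16
  ((p1 ∨ not p1) → not p3): min(1, 1 − 0.53 + 0.16) = 0.63
  ((not p3 ∧ (not p3 → not p2)) ∨ ((p1 ∨ not p1) → not p3)) = max(0.16, 0.63) = 0.63
  not ((not p3 ∧ (not p3 → not p2)) ∨ ((p1 ∨ not p1) → not p3)): Łukasiewicz ¬ gives 1 − 0.63 = 0.37
  Łukasiewicz value = 0.37
Difference: 1 − 0.37 = 0.63

0.63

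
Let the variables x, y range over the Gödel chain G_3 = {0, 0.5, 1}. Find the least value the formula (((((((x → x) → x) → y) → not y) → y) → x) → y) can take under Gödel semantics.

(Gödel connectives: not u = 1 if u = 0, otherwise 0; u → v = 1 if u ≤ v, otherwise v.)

0.00

The minimum is attained at x = 0, y = 0:
  (x → x): 0 ≤ 0, so result = 1
  ((x → x) → x): 1 > 0, so result = 0
  (((x → x) → x) → y): 0 ≤ 0, so result = 1
  not y: Gödel ¬ of 0 = 1 (operand is 0)
  ((((x → x) → x) → y) → not y): 1 ≤ 1, so result = 1
  (((((x → x) → x) → y) → not y) → y): 1 > 0, so result = 0
  ((((((x → x) → x) → y) → not y) → y) → x): 0 ≤ 0, so result = 1
  (((((((x → x) → x) → y) → not y) → y) → x) → y): 1 > 0, so result = 0
Checking all 9 assignments confirms none give a value below 0.00.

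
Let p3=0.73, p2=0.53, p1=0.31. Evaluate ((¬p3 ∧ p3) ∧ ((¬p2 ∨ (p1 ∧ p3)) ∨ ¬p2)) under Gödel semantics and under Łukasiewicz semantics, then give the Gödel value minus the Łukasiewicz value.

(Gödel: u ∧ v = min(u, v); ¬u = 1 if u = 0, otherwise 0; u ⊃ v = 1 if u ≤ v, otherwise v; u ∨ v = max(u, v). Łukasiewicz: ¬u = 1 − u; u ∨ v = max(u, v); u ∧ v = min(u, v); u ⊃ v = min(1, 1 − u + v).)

Gödel evaluation:
  ¬p3: Gödel ¬ of 0.73 = 0 (operand ≠ 0)
  (¬p3 ∧ p3) = min(0, 0.73) = 0
  ¬p2: Gödel ¬ of 0.53 = 0 (operand ≠ 0)
  (p1 ∧ p3) = min(0.31, 0.73) = 0.31
  (¬p2 ∨ (p1 ∧ p3)) = max(0, 0.31) = 0.31
  ¬p2: Gödel ¬ of 0.53 = 0 (operand ≠ 0)
  ((¬p2 ∨ (p1 ∧ p3)) ∨ ¬p2) = max(0.31, 0) = 0.31
  ((¬p3 ∧ p3) ∧ ((¬p2 ∨ (p1 ∧ p3)) ∨ ¬p2)) = min(0, 0.31) = 0
  Gödel value = 0
Łukasiewicz evaluation:
  ¬p3: Łukasiewicz ¬ gives 1 − 0.73 = 0.27
  (¬p3 ∧ p3) = min(0.27, 0.73) = 0.27
  ¬p2: Łukasiewicz ¬ gives 1 − 0.53 = 0.47
  (p1 ∧ p3) = min(0.31, 0.73) = 0.31
  (¬p2 ∨ (p1 ∧ p3)) = max(0.47, 0.31) = 0.47
  ¬p2: Łukasiewicz ¬ gives 1 − 0.53 = 0.47
  ((¬p2 ∨ (p1 ∧ p3)) ∨ ¬p2) = max(0.47, 0.47) = 0.47
  ((¬p3 ∧ p3) ∧ ((¬p2 ∨ (p1 ∧ p3)) ∨ ¬p2)) = min(0.27, 0.47) = 0.27
  Łukasiewicz value = 0.27
Difference: 0 − 0.27 = -0.27

-0.27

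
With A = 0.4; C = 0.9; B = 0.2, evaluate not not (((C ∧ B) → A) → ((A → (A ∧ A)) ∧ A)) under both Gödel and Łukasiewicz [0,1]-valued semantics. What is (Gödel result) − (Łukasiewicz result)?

0.60

Gödel evaluation:
  (C ∧ B) = min(0.9, 0.2) = 0.2
  ((C ∧ B) → A): 0.2 ≤ 0.4, so result = 1
  (A ∧ A) = min(0.4, 0.4) = 0.4
  (A → (A ∧ A)): 0.4 ≤ 0.4, so result = 1
  ((A → (A ∧ A)) ∧ A) = min(1, 0.4) = 0.4
  (((C ∧ B) → A) → ((A → (A ∧ A)) ∧ A)): 1 > 0.4, so result = 0.4
  not (((C ∧ B) → A) → ((A → (A ∧ A)) ∧ A)): Gödel ¬ of 0.4 = 0 (operand ≠ 0)
  not not (((C ∧ B) → A) → ((A → (A ∧ A)) ∧ A)): Gödel ¬ of 0 = 1 (operand is 0)
  Gödel value = 1
Łukasiewicz evaluation:
  (C ∧ B) = min(0.9, 0.2) = 0.2
  ((C ∧ B) → A): min(1, 1 − 0.2 + 0.4) = 1
  (A ∧ A) = min(0.4, 0.4) = 0.4
  (A → (A ∧ A)): min(1, 1 − 0.4 + 0.4) = 1
  ((A → (A ∧ A)) ∧ A) = min(1, 0.4) = 0.4
  (((C ∧ B) → A) → ((A → (A ∧ A)) ∧ A)): min(1, 1 − 1 + 0.4) = 0.4
  not (((C ∧ B) → A) → ((A → (A ∧ A)) ∧ A)): Łukasiewicz ¬ gives 1 − 0.4 = 0.6
  not not (((C ∧ B) → A) → ((A → (A ∧ A)) ∧ A)): Łukasiewicz ¬ gives 1 − 0.6 = 0.4
  Łukasiewicz value = 0.4
Difference: 1 − 0.4 = 0.60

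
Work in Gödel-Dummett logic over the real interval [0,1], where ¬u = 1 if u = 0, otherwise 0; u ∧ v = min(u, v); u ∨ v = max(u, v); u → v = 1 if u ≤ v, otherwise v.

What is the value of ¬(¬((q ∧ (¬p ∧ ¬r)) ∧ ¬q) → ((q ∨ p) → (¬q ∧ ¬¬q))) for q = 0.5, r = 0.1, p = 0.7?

1.00

¬p: Gödel ¬ of 0.7 = 0 (operand ≠ 0)
¬r: Gödel ¬ of 0.1 = 0 (operand ≠ 0)
(¬p ∧ ¬r) = min(0, 0) = 0
(q ∧ (¬p ∧ ¬r)) = min(0.5, 0) = 0
¬q: Gödel ¬ of 0.5 = 0 (operand ≠ 0)
((q ∧ (¬p ∧ ¬r)) ∧ ¬q) = min(0, 0) = 0
¬((q ∧ (¬p ∧ ¬r)) ∧ ¬q): Gödel ¬ of 0 = 1 (operand is 0)
(q ∨ p) = max(0.5, 0.7) = 0.7
¬q: Gödel ¬ of 0.5 = 0 (operand ≠ 0)
¬q: Gödel ¬ of 0.5 = 0 (operand ≠ 0)
¬¬q: Gödel ¬ of 0 = 1 (operand is 0)
(¬q ∧ ¬¬q) = min(0, 1) = 0
((q ∨ p) → (¬q ∧ ¬¬q)): 0.7 > 0, so result = 0
(¬((q ∧ (¬p ∧ ¬r)) ∧ ¬q) → ((q ∨ p) → (¬q ∧ ¬¬q))): 1 > 0, so result = 0
¬(¬((q ∧ (¬p ∧ ¬r)) ∧ ¬q) → ((q ∨ p) → (¬q ∧ ¬¬q))): Gödel ¬ of 0 = 1 (operand is 0)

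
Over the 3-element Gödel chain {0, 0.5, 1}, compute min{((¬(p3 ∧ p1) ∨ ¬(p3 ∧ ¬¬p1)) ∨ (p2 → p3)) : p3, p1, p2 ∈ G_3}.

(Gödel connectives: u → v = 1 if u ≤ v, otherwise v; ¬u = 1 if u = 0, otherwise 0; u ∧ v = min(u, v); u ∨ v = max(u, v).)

The minimum is attained at p3 = 0.5, p1 = 0.5, p2 = 1:
  (p3 ∧ p1) = min(0.5, 0.5) = 0.5
  ¬(p3 ∧ p1): Gödel ¬ of 0.5 = 0 (operand ≠ 0)
  ¬p1: Gödel ¬ of 0.5 = 0 (operand ≠ 0)
  ¬¬p1: Gödel ¬ of 0 = 1 (operand is 0)
  (p3 ∧ ¬¬p1) = min(0.5, 1) = 0.5
  ¬(p3 ∧ ¬¬p1): Gödel ¬ of 0.5 = 0 (operand ≠ 0)
  (¬(p3 ∧ p1) ∨ ¬(p3 ∧ ¬¬p1)) = max(0, 0) = 0
  (p2 → p3): 1 > 0.5, so result = 0.5
  ((¬(p3 ∧ p1) ∨ ¬(p3 ∧ ¬¬p1)) ∨ (p2 → p3)) = max(0, 0.5) = 0.5
Checking all 27 assignments confirms none give a value below 0.50.

0.50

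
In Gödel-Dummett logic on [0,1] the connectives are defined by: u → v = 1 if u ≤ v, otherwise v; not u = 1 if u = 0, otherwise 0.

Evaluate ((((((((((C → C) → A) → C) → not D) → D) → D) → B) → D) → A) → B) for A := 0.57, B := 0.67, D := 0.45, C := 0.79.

0.67

(C → C): 0.79 ≤ 0.79, so result = 1
((C → C) → A): 1 > 0.57, so result = 0.57
(((C → C) → A) → C): 0.57 ≤ 0.79, so result = 1
not D: Gödel ¬ of 0.45 = 0 (operand ≠ 0)
((((C → C) → A) → C) → not D): 1 > 0, so result = 0
(((((C → C) → A) → C) → not D) → D): 0 ≤ 0.45, so result = 1
((((((C → C) → A) → C) → not D) → D) → D): 1 > 0.45, so result = 0.45
(((((((C → C) → A) → C) → not D) → D) → D) → B): 0.45 ≤ 0.67, so result = 1
((((((((C → C) → A) → C) → not D) → D) → D) → B) → D): 1 > 0.45, so result = 0.45
(((((((((C → C) → A) → C) → not D) → D) → D) → B) → D) → A): 0.45 ≤ 0.57, so result = 1
((((((((((C → C) → A) → C) → not D) → D) → D) → B) → D) → A) → B): 1 > 0.67, so result = 0.67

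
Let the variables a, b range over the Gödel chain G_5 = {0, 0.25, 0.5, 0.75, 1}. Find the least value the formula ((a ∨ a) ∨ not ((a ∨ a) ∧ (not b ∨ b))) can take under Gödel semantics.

The minimum is attained at a = 0.25, b = 0:
  (a ∨ a) = max(0.25, 0.25) = 0.25
  (a ∨ a) = max(0.25, 0.25) = 0.25
  not b: Gödel ¬ of 0 = 1 (operand is 0)
  (not b ∨ b) = max(1, 0) = 1
  ((a ∨ a) ∧ (not b ∨ b)) = min(0.25, 1) = 0.25
  not ((a ∨ a) ∧ (not b ∨ b)): Gödel ¬ of 0.25 = 0 (operand ≠ 0)
  ((a ∨ a) ∨ not ((a ∨ a) ∧ (not b ∨ b))) = max(0.25, 0) = 0.25
Checking all 25 assignments confirms none give a value below 0.25.

0.25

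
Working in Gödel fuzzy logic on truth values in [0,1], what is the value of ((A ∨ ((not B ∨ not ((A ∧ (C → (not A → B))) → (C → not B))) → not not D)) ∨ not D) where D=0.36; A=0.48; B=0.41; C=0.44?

not B: Gödel ¬ of 0.41 = 0 (operand ≠ 0)
not A: Gödel ¬ of 0.48 = 0 (operand ≠ 0)
(not A → B): 0 ≤ 0.41, so result = 1
(C → (not A → B)): 0.44 ≤ 1, so result = 1
(A ∧ (C → (not A → B))) = min(0.48, 1) = 0.48
not B: Gödel ¬ of 0.41 = 0 (operand ≠ 0)
(C → not B): 0.44 > 0, so result = 0
((A ∧ (C → (not A → B))) → (C → not B)): 0.48 > 0, so result = 0
not ((A ∧ (C → (not A → B))) → (C → not B)): Gödel ¬ of 0 = 1 (operand is 0)
(not B ∨ not ((A ∧ (C → (not A → B))) → (C → not B))) = max(0, 1) = 1
not D: Gödel ¬ of 0.36 = 0 (operand ≠ 0)
not not D: Gödel ¬ of 0 = 1 (operand is 0)
((not B ∨ not ((A ∧ (C → (not A → B))) → (C → not B))) → not not D): 1 ≤ 1, so result = 1
(A ∨ ((not B ∨ not ((A ∧ (C → (not A → B))) → (C → not B))) → not not D)) = max(0.48, 1) = 1
not D: Gödel ¬ of 0.36 = 0 (operand ≠ 0)
((A ∨ ((not B ∨ not ((A ∧ (C → (not A → B))) → (C → not B))) → not not D)) ∨ not D) = max(1, 0) = 1

1.00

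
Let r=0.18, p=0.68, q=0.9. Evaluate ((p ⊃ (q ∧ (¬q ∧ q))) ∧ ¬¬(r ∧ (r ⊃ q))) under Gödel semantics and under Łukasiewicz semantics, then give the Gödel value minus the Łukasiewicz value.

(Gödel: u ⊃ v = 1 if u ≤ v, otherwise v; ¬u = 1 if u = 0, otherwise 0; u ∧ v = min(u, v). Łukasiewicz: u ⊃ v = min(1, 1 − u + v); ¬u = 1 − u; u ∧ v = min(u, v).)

-0.18

Gödel evaluation:
  ¬q: Gödel ¬ of 0.9 = 0 (operand ≠ 0)
  (¬q ∧ q) = min(0, 0.9) = 0
  (q ∧ (¬q ∧ q)) = min(0.9, 0) = 0
  (p ⊃ (q ∧ (¬q ∧ q))): 0.68 > 0, so result = 0
  (r ⊃ q): 0.18 ≤ 0.9, so result = 1
  (r ∧ (r ⊃ q)) = min(0.18, 1) = 0.18
  ¬(r ∧ (r ⊃ q)): Gödel ¬ of 0.18 = 0 (operand ≠ 0)
  ¬¬(r ∧ (r ⊃ q)): Gödel ¬ of 0 = 1 (operand is 0)
  ((p ⊃ (q ∧ (¬q ∧ q))) ∧ ¬¬(r ∧ (r ⊃ q))) = min(0, 1) = 0
  Gödel value = 0
Łukasiewicz evaluation:
  ¬q: Łukasiewicz ¬ gives 1 − 0.9 = 0.1
  (¬q ∧ q) = min(0.1, 0.9) = 0.1
  (q ∧ (¬q ∧ q)) = min(0.9, 0.1) = 0.1
  (p ⊃ (q ∧ (¬q ∧ q))): min(1, 1 − 0.68 + 0.1) = 0.42
  (r ⊃ q): min(1, 1 − 0.18 + 0.9) = 1
  (r ∧ (r ⊃ q)) = min(0.18, 1) = 0.18
  ¬(r ∧ (r ⊃ q)): Łukasiewicz ¬ gives 1 − 0.18 = 0.82
  ¬¬(r ∧ (r ⊃ q)): Łukasiewicz ¬ gives 1 − 0.82 = 0.18
  ((p ⊃ (q ∧ (¬q ∧ q))) ∧ ¬¬(r ∧ (r ⊃ q))) = min(0.42, 0.18) = 0.18
  Łukasiewicz value = 0.18
Difference: 0 − 0.18 = -0.18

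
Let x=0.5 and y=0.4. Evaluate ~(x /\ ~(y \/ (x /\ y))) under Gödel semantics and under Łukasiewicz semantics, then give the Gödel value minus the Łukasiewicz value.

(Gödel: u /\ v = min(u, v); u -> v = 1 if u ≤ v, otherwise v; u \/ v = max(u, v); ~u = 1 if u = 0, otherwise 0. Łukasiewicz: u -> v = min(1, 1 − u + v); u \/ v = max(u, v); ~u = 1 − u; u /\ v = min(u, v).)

0.50

Gödel evaluation:
  (x /\ y) = min(0.5, 0.4) = 0.4
  (y \/ (x /\ y)) = max(0.4, 0.4) = 0.4
  ~(y \/ (x /\ y)): Gödel ¬ of 0.4 = 0 (operand ≠ 0)
  (x /\ ~(y \/ (x /\ y))) = min(0.5, 0) = 0
  ~(x /\ ~(y \/ (x /\ y))): Gödel ¬ of 0 = 1 (operand is 0)
  Gödel value = 1
Łukasiewicz evaluation:
  (x /\ y) = min(0.5, 0.4) = 0.4
  (y \/ (x /\ y)) = max(0.4, 0.4) = 0.4
  ~(y \/ (x /\ y)): Łukasiewicz ¬ gives 1 − 0.4 = 0.6
  (x /\ ~(y \/ (x /\ y))) = min(0.5, 0.6) = 0.5
  ~(x /\ ~(y \/ (x /\ y))): Łukasiewicz ¬ gives 1 − 0.5 = 0.5
  Łukasiewicz value = 0.5
Difference: 1 − 0.5 = 0.50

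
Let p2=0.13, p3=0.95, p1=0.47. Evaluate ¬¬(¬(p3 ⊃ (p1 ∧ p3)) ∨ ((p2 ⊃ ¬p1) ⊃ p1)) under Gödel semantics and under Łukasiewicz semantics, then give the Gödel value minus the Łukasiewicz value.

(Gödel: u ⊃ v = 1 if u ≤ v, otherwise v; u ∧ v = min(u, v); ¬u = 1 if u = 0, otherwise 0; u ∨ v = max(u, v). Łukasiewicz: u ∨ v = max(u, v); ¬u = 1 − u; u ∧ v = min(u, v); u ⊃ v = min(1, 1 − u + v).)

0.52

Gödel evaluation:
  (p1 ∧ p3) = min(0.47, 0.95) = 0.47
  (p3 ⊃ (p1 ∧ p3)): 0.95 > 0.47, so result = 0.47
  ¬(p3 ⊃ (p1 ∧ p3)): Gödel ¬ of 0.47 = 0 (operand ≠ 0)
  ¬p1: Gödel ¬ of 0.47 = 0 (operand ≠ 0)
  (p2 ⊃ ¬p1): 0.13 > 0, so result = 0
  ((p2 ⊃ ¬p1) ⊃ p1): 0 ≤ 0.47, so result = 1
  (¬(p3 ⊃ (p1 ∧ p3)) ∨ ((p2 ⊃ ¬p1) ⊃ p1)) = max(0, 1) = 1
  ¬(¬(p3 ⊃ (p1 ∧ p3)) ∨ ((p2 ⊃ ¬p1) ⊃ p1)): Gödel ¬ of 1 = 0 (operand ≠ 0)
  ¬¬(¬(p3 ⊃ (p1 ∧ p3)) ∨ ((p2 ⊃ ¬p1) ⊃ p1)): Gödel ¬ of 0 = 1 (operand is 0)
  Gödel value = 1
Łukasiewicz evaluation:
  (p1 ∧ p3) = min(0.47, 0.95) = 0.47
  (p3 ⊃ (p1 ∧ p3)): min(1, 1 − 0.95 + 0.47) = 0.52
  ¬(p3 ⊃ (p1 ∧ p3)): Łukasiewicz ¬ gives 1 − 0.52 = 0.48
  ¬p1: Łukasiewicz ¬ gives 1 − 0.47 = 0.53
  (p2 ⊃ ¬p1): min(1, 1 − 0.13 + 0.53) = 1
  ((p2 ⊃ ¬p1) ⊃ p1): min(1, 1 − 1 + 0.47) = 0.47
  (¬(p3 ⊃ (p1 ∧ p3)) ∨ ((p2 ⊃ ¬p1) ⊃ p1)) = max(0.48, 0.47) = 0.48
  ¬(¬(p3 ⊃ (p1 ∧ p3)) ∨ ((p2 ⊃ ¬p1) ⊃ p1)): Łukasiewicz ¬ gives 1 − 0.48 = 0.52
  ¬¬(¬(p3 ⊃ (p1 ∧ p3)) ∨ ((p2 ⊃ ¬p1) ⊃ p1)): Łukasiewicz ¬ gives 1 − 0.52 = 0.48
  Łukasiewicz value = 0.48
Difference: 1 − 0.48 = 0.52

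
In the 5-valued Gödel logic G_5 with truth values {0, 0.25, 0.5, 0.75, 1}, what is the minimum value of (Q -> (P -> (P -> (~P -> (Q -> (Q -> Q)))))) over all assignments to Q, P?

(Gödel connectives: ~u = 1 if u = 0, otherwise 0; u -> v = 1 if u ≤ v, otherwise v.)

Every assignment gives 1. For instance at Q = 0, P = 0:
  ~P: Gödel ¬ of 0 = 1 (operand is 0)
  (Q -> Q): 0 ≤ 0, so result = 1
  (Q -> (Q -> Q)): 0 ≤ 1, so result = 1
  (~P -> (Q -> (Q -> Q))): 1 ≤ 1, so result = 1
  (P -> (~P -> (Q -> (Q -> Q)))): 0 ≤ 1, so result = 1
  (P -> (P -> (~P -> (Q -> (Q -> Q))))): 0 ≤ 1, so result = 1
  (Q -> (P -> (P -> (~P -> (Q -> (Q -> Q)))))): 0 ≤ 1, so result = 1
All 25 assignments give value 1 — the formula is a G_5-tautology.

1.00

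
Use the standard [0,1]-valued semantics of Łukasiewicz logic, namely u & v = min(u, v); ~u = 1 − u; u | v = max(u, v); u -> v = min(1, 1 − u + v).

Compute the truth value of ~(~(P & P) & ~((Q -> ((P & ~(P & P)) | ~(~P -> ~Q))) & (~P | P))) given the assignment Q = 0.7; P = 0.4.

(P & P) = min(0.4, 0.4) = 0.4
~(P & P): Łukasiewicz ¬ gives 1 − 0.4 = 0.6
(P & P) = min(0.4, 0.4) = 0.4
~(P & P): Łukasiewicz ¬ gives 1 − 0.4 = 0.6
(P & ~(P & P)) = min(0.4, 0.6) = 0.4
~P: Łukasiewicz ¬ gives 1 − 0.4 = 0.6
~Q: Łukasiewicz ¬ gives 1 − 0.7 = 0.3
(~P -> ~Q): min(1, 1 − 0.6 + 0.3) = 0.7
~(~P -> ~Q): Łukasiewicz ¬ gives 1 − 0.7 = 0.3
((P & ~(P & P)) | ~(~P -> ~Q)) = max(0.4, 0.3) = 0.4
(Q -> ((P & ~(P & P)) | ~(~P -> ~Q))): min(1, 1 − 0.7 + 0.4) = 0.7
~P: Łukasiewicz ¬ gives 1 − 0.4 = 0.6
(~P | P) = max(0.6, 0.4) = 0.6
((Q -> ((P & ~(P & P)) | ~(~P -> ~Q))) & (~P | P)) = min(0.7, 0.6) = 0.6
~((Q -> ((P & ~(P & P)) | ~(~P -> ~Q))) & (~P | P)): Łukasiewicz ¬ gives 1 − 0.6 = 0.4
(~(P & P) & ~((Q -> ((P & ~(P & P)) | ~(~P -> ~Q))) & (~P | P))) = min(0.6, 0.4) = 0.4
~(~(P & P) & ~((Q -> ((P & ~(P & P)) | ~(~P -> ~Q))) & (~P | P))): Łukasiewicz ¬ gives 1 − 0.4 = 0.6

0.60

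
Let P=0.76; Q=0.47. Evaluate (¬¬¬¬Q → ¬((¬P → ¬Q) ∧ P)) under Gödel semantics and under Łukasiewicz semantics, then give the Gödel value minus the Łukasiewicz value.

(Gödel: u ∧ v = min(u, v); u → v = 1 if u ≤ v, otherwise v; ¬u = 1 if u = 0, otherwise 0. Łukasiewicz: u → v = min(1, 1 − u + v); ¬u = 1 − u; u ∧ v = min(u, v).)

Gödel evaluation:
  ¬Q: Gödel ¬ of 0.47 = 0 (operand ≠ 0)
  ¬¬Q: Gödel ¬ of 0 = 1 (operand is 0)
  ¬¬¬Q: Gödel ¬ of 1 = 0 (operand ≠ 0)
  ¬¬¬¬Q: Gödel ¬ of 0 = 1 (operand is 0)
  ¬P: Gödel ¬ of 0.76 = 0 (operand ≠ 0)
  ¬Q: Gödel ¬ of 0.47 = 0 (operand ≠ 0)
  (¬P → ¬Q): 0 ≤ 0, so result = 1
  ((¬P → ¬Q) ∧ P) = min(1, 0.76) = 0.76
  ¬((¬P → ¬Q) ∧ P): Gödel ¬ of 0.76 = 0 (operand ≠ 0)
  (¬¬¬¬Q → ¬((¬P → ¬Q) ∧ P)): 1 > 0, so result = 0
  Gödel value = 0
Łukasiewicz evaluation:
  ¬Q: Łukasiewicz ¬ gives 1 − 0.47 = 0.53
  ¬¬Q: Łukasiewicz ¬ gives 1 − 0.53 = 0.47
  ¬¬¬Q: Łukasiewicz ¬ gives 1 − 0.47 = 0.53
  ¬¬¬¬Q: Łukasiewicz ¬ gives 1 − 0.53 = 0.47
  ¬P: Łukasiewicz ¬ gives 1 − 0.76 = 0.24
  ¬Q: Łukasiewicz ¬ gives 1 − 0.47 = 0.53
  (¬P → ¬Q): min(1, 1 − 0.24 + 0.53) = 1
  ((¬P → ¬Q) ∧ P) = min(1, 0.76) = 0.76
  ¬((¬P → ¬Q) ∧ P): Łukasiewicz ¬ gives 1 − 0.76 = 0.24
  (¬¬¬¬Q → ¬((¬P → ¬Q) ∧ P)): min(1, 1 − 0.47 + 0.24) = 0.77
  Łukasiewicz value = 0.77
Difference: 0 − 0.77 = -0.77

-0.77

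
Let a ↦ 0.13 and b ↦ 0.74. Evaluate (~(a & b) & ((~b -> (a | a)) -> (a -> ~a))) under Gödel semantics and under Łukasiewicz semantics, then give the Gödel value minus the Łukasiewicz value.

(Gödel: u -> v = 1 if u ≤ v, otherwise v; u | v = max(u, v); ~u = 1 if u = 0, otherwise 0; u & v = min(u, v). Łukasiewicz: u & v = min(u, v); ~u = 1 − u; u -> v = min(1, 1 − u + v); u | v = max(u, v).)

Gödel evaluation:
  (a & b) = min(0.13, 0.74) = 0.13
  ~(a & b): Gödel ¬ of 0.13 = 0 (operand ≠ 0)
  ~b: Gödel ¬ of 0.74 = 0 (operand ≠ 0)
  (a | a) = max(0.13, 0.13) = 0.13
  (~b -> (a | a)): 0 ≤ 0.13, so result = 1
  ~a: Gödel ¬ of 0.13 = 0 (operand ≠ 0)
  (a -> ~a): 0.13 > 0, so result = 0
  ((~b -> (a | a)) -> (a -> ~a)): 1 > 0, so result = 0
  (~(a & b) & ((~b -> (a | a)) -> (a -> ~a))) = min(0, 0) = 0
  Gödel value = 0
Łukasiewicz evaluation:
  (a & b) = min(0.13, 0.74) = 0.13
  ~(a & b): Łukasiewicz ¬ gives 1 − 0.13 = 0.87
  ~b: Łukasiewicz ¬ gives 1 − 0.74 = 0.26
  (a | a) = max(0.13, 0.13) = 0.13
  (~b -> (a | a)): min(1, 1 − 0.26 + 0.13) = 0.87
  ~a: Łukasiewicz ¬ gives 1 − 0.13 = 0.87
  (a -> ~a): min(1, 1 − 0.13 + 0.87) = 1
  ((~b -> (a | a)) -> (a -> ~a)): min(1, 1 − 0.87 + 1) = 1
  (~(a & b) & ((~b -> (a | a)) -> (a -> ~a))) = min(0.87, 1) = 0.87
  Łukasiewicz value = 0.87
Difference: 0 − 0.87 = -0.87

-0.87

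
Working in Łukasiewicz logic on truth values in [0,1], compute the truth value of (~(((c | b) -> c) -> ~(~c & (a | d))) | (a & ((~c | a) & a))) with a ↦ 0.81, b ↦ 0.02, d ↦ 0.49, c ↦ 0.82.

0.81

(c | b) = max(0.82, 0.02) = 0.82
((c | b) -> c): min(1, 1 − 0.82 + 0.82) = 1
~c: Łukasiewicz ¬ gives 1 − 0.82 = 0.18
(a | d) = max(0.81, 0.49) = 0.81
(~c & (a | d)) = min(0.18, 0.81) = 0.18
~(~c & (a | d)): Łukasiewicz ¬ gives 1 − 0.18 = 0.82
(((c | b) -> c) -> ~(~c & (a | d))): min(1, 1 − 1 + 0.82) = 0.82
~(((c | b) -> c) -> ~(~c & (a | d))): Łukasiewicz ¬ gives 1 − 0.82 = 0.18
~c: Łukasiewicz ¬ gives 1 − 0.82 = 0.18
(~c | a) = max(0.18, 0.81) = 0.81
((~c | a) & a) = min(0.81, 0.81) = 0.81
(a & ((~c | a) & a)) = min(0.81, 0.81) = 0.81
(~(((c | b) -> c) -> ~(~c & (a | d))) | (a & ((~c | a) & a))) = max(0.18, 0.81) = 0.81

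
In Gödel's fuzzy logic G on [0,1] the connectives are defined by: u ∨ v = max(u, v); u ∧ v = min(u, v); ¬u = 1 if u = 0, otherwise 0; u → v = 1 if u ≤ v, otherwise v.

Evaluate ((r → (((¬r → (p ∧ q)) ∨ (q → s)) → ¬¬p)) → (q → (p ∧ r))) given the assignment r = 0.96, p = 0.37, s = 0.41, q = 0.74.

¬r: Gödel ¬ of 0.96 = 0 (operand ≠ 0)
(p ∧ q) = min(0.37, 0.74) = 0.37
(¬r → (p ∧ q)): 0 ≤ 0.37, so result = 1
(q → s): 0.74 > 0.41, so result = 0.41
((¬r → (p ∧ q)) ∨ (q → s)) = max(1, 0.41) = 1
¬p: Gödel ¬ of 0.37 = 0 (operand ≠ 0)
¬¬p: Gödel ¬ of 0 = 1 (operand is 0)
(((¬r → (p ∧ q)) ∨ (q → s)) → ¬¬p): 1 ≤ 1, so result = 1
(r → (((¬r → (p ∧ q)) ∨ (q → s)) → ¬¬p)): 0.96 ≤ 1, so result = 1
(p ∧ r) = min(0.37, 0.96) = 0.37
(q → (p ∧ r)): 0.74 > 0.37, so result = 0.37
((r → (((¬r → (p ∧ q)) ∨ (q → s)) → ¬¬p)) → (q → (p ∧ r))): 1 > 0.37, so result = 0.37

0.37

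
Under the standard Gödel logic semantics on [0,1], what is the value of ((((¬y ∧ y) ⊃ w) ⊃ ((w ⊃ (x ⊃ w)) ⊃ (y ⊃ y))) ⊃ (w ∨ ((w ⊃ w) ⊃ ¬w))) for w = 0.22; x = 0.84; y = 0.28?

¬y: Gödel ¬ of 0.28 = 0 (operand ≠ 0)
(¬y ∧ y) = min(0, 0.28) = 0
((¬y ∧ y) ⊃ w): 0 ≤ 0.22, so result = 1
(x ⊃ w): 0.84 > 0.22, so result = 0.22
(w ⊃ (x ⊃ w)): 0.22 ≤ 0.22, so result = 1
(y ⊃ y): 0.28 ≤ 0.28, so result = 1
((w ⊃ (x ⊃ w)) ⊃ (y ⊃ y)): 1 ≤ 1, so result = 1
(((¬y ∧ y) ⊃ w) ⊃ ((w ⊃ (x ⊃ w)) ⊃ (y ⊃ y))): 1 ≤ 1, so result = 1
(w ⊃ w): 0.22 ≤ 0.22, so result = 1
¬w: Gödel ¬ of 0.22 = 0 (operand ≠ 0)
((w ⊃ w) ⊃ ¬w): 1 > 0, so result = 0
(w ∨ ((w ⊃ w) ⊃ ¬w)) = max(0.22, 0) = 0.22
((((¬y ∧ y) ⊃ w) ⊃ ((w ⊃ (x ⊃ w)) ⊃ (y ⊃ y))) ⊃ (w ∨ ((w ⊃ w) ⊃ ¬w))): 1 > 0.22, so result = 0.22

0.22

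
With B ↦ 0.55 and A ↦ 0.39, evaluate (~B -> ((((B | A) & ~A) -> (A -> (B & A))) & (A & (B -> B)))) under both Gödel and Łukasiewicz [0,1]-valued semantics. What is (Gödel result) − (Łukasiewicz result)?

0.06

Gödel evaluation:
  ~B: Gödel ¬ of 0.55 = 0 (operand ≠ 0)
  (B | A) = max(0.55, 0.39) = 0.55
  ~A: Gödel ¬ of 0.39 = 0 (operand ≠ 0)
  ((B | A) & ~A) = min(0.55, 0) = 0
  (B & A) = min(0.55, 0.39) = 0.39
  (A -> (B & A)): 0.39 ≤ 0.39, so result = 1
  (((B | A) & ~A) -> (A -> (B & A))): 0 ≤ 1, so result = 1
  (B -> B): 0.55 ≤ 0.55, so result = 1
  (A & (B -> B)) = min(0.39, 1) = 0.39
  ((((B | A) & ~A) -> (A -> (B & A))) & (A & (B -> B))) = min(1, 0.39) = 0.39
  (~B -> ((((B | A) & ~A) -> (A -> (B & A))) & (A & (B -> B)))): 0 ≤ 0.39, so result = 1
  Gödel value = 1
Łukasiewicz evaluation:
  ~B: Łukasiewicz ¬ gives 1 − 0.55 = 0.45
  (B | A) = max(0.55, 0.39) = 0.55
  ~A: Łukasiewicz ¬ gives 1 − 0.39 = 0.61
  ((B | A) & ~A) = min(0.55, 0.61) = 0.55
  (B & A) = min(0.55, 0.39) = 0.39
  (A -> (B & A)): min(1, 1 − 0.39 + 0.39) = 1
  (((B | A) & ~A) -> (A -> (B & A))): min(1, 1 − 0.55 + 1) = 1
  (B -> B): min(1, 1 − 0.55 + 0.55) = 1
  (A & (B -> B)) = min(0.39, 1) = 0.39
  ((((B | A) & ~A) -> (A -> (B & A))) & (A & (B -> B))) = min(1, 0.39) = 0.39
  (~B -> ((((B | A) & ~A) -> (A -> (B & A))) & (A & (B -> B)))): min(1, 1 − 0.45 + 0.39) = 0.94
  Łukasiewicz value = 0.94
Difference: 1 − 0.94 = 0.06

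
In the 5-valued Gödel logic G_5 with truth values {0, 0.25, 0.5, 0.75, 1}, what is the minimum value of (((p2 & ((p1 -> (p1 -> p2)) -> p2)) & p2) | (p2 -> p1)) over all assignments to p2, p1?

The minimum is attained at p2 = 0.25, p1 = 0:
  (p1 -> p2): 0 ≤ 0.25, so result = 1
  (p1 -> (p1 -> p2)): 0 ≤ 1, so result = 1
  ((p1 -> (p1 -> p2)) -> p2): 1 > 0.25, so result = 0.25
  (p2 & ((p1 -> (p1 -> p2)) -> p2)) = min(0.25, 0.25) = 0.25
  ((p2 & ((p1 -> (p1 -> p2)) -> p2)) & p2) = min(0.25, 0.25) = 0.25
  (p2 -> p1): 0.25 > 0, so result = 0
  (((p2 & ((p1 -> (p1 -> p2)) -> p2)) & p2) | (p2 -> p1)) = max(0.25, 0) = 0.25
Checking all 25 assignments confirms none give a value below 0.25.

0.25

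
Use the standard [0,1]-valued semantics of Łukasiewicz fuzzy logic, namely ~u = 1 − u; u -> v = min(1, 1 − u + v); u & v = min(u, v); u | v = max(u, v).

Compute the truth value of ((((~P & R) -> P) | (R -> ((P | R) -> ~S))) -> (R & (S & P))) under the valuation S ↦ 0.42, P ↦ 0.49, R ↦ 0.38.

~P: Łukasiewicz ¬ gives 1 − 0.49 = 0.51
(~P & R) = min(0.51, 0.38) = 0.38
((~P & R) -> P): min(1, 1 − 0.38 + 0.49) = 1
(P | R) = max(0.49, 0.38) = 0.49
~S: Łukasiewicz ¬ gives 1 − 0.42 = 0.58
((P | R) -> ~S): min(1, 1 − 0.49 + 0.58) = 1
(R -> ((P | R) -> ~S)): min(1, 1 − 0.38 + 1) = 1
(((~P & R) -> P) | (R -> ((P | R) -> ~S))) = max(1, 1) = 1
(S & P) = min(0.42, 0.49) = 0.42
(R & (S & P)) = min(0.38, 0.42) = 0.38
((((~P & R) -> P) | (R -> ((P | R) -> ~S))) -> (R & (S & P))): min(1, 1 − 1 + 0.38) = 0.38

0.38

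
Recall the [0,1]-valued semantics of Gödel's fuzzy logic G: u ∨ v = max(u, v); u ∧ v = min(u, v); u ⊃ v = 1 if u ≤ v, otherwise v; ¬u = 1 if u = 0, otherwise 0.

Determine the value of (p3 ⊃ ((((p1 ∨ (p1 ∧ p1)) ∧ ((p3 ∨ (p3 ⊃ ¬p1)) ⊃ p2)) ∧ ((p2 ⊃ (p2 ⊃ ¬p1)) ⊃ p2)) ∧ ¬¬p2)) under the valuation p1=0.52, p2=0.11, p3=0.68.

0.11

(p1 ∧ p1) = min(0.52, 0.52) = 0.52
(p1 ∨ (p1 ∧ p1)) = max(0.52, 0.52) = 0.52
¬p1: Gödel ¬ of 0.52 = 0 (operand ≠ 0)
(p3 ⊃ ¬p1): 0.68 > 0, so result = 0
(p3 ∨ (p3 ⊃ ¬p1)) = max(0.68, 0) = 0.68
((p3 ∨ (p3 ⊃ ¬p1)) ⊃ p2): 0.68 > 0.11, so result = 0.11
((p1 ∨ (p1 ∧ p1)) ∧ ((p3 ∨ (p3 ⊃ ¬p1)) ⊃ p2)) = min(0.52, 0.11) = 0.11
¬p1: Gödel ¬ of 0.52 = 0 (operand ≠ 0)
(p2 ⊃ ¬p1): 0.11 > 0, so result = 0
(p2 ⊃ (p2 ⊃ ¬p1)): 0.11 > 0, so result = 0
((p2 ⊃ (p2 ⊃ ¬p1)) ⊃ p2): 0 ≤ 0.11, so result = 1
(((p1 ∨ (p1 ∧ p1)) ∧ ((p3 ∨ (p3 ⊃ ¬p1)) ⊃ p2)) ∧ ((p2 ⊃ (p2 ⊃ ¬p1)) ⊃ p2)) = min(0.11, 1) = 0.11
¬p2: Gödel ¬ of 0.11 = 0 (operand ≠ 0)
¬¬p2: Gödel ¬ of 0 = 1 (operand is 0)
((((p1 ∨ (p1 ∧ p1)) ∧ ((p3 ∨ (p3 ⊃ ¬p1)) ⊃ p2)) ∧ ((p2 ⊃ (p2 ⊃ ¬p1)) ⊃ p2)) ∧ ¬¬p2) = min(0.11, 1) = 0.11
(p3 ⊃ ((((p1 ∨ (p1 ∧ p1)) ∧ ((p3 ∨ (p3 ⊃ ¬p1)) ⊃ p2)) ∧ ((p2 ⊃ (p2 ⊃ ¬p1)) ⊃ p2)) ∧ ¬¬p2)): 0.68 > 0.11, so result = 0.11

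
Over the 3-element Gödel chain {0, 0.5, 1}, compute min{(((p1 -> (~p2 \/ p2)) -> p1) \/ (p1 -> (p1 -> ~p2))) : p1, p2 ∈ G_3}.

The minimum is attained at p1 = 0.5, p2 = 0.5:
  ~p2: Gödel ¬ of 0.5 = 0 (operand ≠ 0)
  (~p2 \/ p2) = max(0, 0.5) = 0.5
  (p1 -> (~p2 \/ p2)): 0.5 ≤ 0.5, so result = 1
  ((p1 -> (~p2 \/ p2)) -> p1): 1 > 0.5, so result = 0.5
  ~p2: Gödel ¬ of 0.5 = 0 (operand ≠ 0)
  (p1 -> ~p2): 0.5 > 0, so result = 0
  (p1 -> (p1 -> ~p2)): 0.5 > 0, so result = 0
  (((p1 -> (~p2 \/ p2)) -> p1) \/ (p1 -> (p1 -> ~p2))) = max(0.5, 0) = 0.5
Checking all 9 assignments confirms none give a value below 0.50.

0.50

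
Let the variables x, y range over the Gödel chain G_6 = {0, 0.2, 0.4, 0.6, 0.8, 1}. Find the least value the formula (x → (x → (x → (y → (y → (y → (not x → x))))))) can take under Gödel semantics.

Every assignment gives 1. For instance at x = 0, y = 0:
  not x: Gödel ¬ of 0 = 1 (operand is 0)
  (not x → x): 1 > 0, so result = 0
  (y → (not x → x)): 0 ≤ 0, so result = 1
  (y → (y → (not x → x))): 0 ≤ 1, so result = 1
  (y → (y → (y → (not x → x)))): 0 ≤ 1, so result = 1
  (x → (y → (y → (y → (not x → x))))): 0 ≤ 1, so result = 1
  (x → (x → (y → (y → (y → (not x → x)))))): 0 ≤ 1, so result = 1
  (x → (x → (x → (y → (y → (y → (not x → x))))))): 0 ≤ 1, so result = 1
All 36 assignments give value 1 — the formula is a G_6-tautology.

1.00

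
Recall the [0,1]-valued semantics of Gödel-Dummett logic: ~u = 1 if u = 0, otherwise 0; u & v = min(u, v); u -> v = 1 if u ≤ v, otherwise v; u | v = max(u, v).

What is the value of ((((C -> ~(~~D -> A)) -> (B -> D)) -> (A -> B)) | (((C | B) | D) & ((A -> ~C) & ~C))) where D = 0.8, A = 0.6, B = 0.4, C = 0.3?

~D: Gödel ¬ of 0.8 = 0 (operand ≠ 0)
~~D: Gödel ¬ of 0 = 1 (operand is 0)
(~~D -> A): 1 > 0.6, so result = 0.6
~(~~D -> A): Gödel ¬ of 0.6 = 0 (operand ≠ 0)
(C -> ~(~~D -> A)): 0.3 > 0, so result = 0
(B -> D): 0.4 ≤ 0.8, so result = 1
((C -> ~(~~D -> A)) -> (B -> D)): 0 ≤ 1, so result = 1
(A -> B): 0.6 > 0.4, so result = 0.4
(((C -> ~(~~D -> A)) -> (B -> D)) -> (A -> B)): 1 > 0.4, so result = 0.4
(C | B) = max(0.3, 0.4) = 0.4
((C | B) | D) = max(0.4, 0.8) = 0.8
~C: Gödel ¬ of 0.3 = 0 (operand ≠ 0)
(A -> ~C): 0.6 > 0, so result = 0
~C: Gödel ¬ of 0.3 = 0 (operand ≠ 0)
((A -> ~C) & ~C) = min(0, 0) = 0
(((C | B) | D) & ((A -> ~C) & ~C)) = min(0.8, 0) = 0
((((C -> ~(~~D -> A)) -> (B -> D)) -> (A -> B)) | (((C | B) | D) & ((A -> ~C) & ~C))) = max(0.4, 0) = 0.4

0.40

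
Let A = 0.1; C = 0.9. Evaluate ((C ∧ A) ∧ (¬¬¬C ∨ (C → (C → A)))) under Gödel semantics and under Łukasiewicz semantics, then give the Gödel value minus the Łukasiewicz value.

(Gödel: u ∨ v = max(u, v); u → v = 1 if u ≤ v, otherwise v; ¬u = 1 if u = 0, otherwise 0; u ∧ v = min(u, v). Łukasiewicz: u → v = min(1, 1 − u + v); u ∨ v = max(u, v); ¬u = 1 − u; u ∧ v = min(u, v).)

Gödel evaluation:
  (C ∧ A) = min(0.9, 0.1) = 0.1
  ¬C: Gödel ¬ of 0.9 = 0 (operand ≠ 0)
  ¬¬C: Gödel ¬ of 0 = 1 (operand is 0)
  ¬¬¬C: Gödel ¬ of 1 = 0 (operand ≠ 0)
  (C → A): 0.9 > 0.1, so result = 0.1
  (C → (C → A)): 0.9 > 0.1, so result = 0.1
  (¬¬¬C ∨ (C → (C → A))) = max(0, 0.1) = 0.1
  ((C ∧ A) ∧ (¬¬¬C ∨ (C → (C → A)))) = min(0.1, 0.1) = 0.1
  Gödel value = 0.1
Łukasiewicz evaluation:
  (C ∧ A) = min(0.9, 0.1) = 0.1
  ¬C: Łukasiewicz ¬ gives 1 − 0.9 = 0.1
  ¬¬C: Łukasiewicz ¬ gives 1 − 0.1 = 0.9
  ¬¬¬C: Łukasiewicz ¬ gives 1 − 0.9 = 0.1
  (C → A): min(1, 1 − 0.9 + 0.1) = 0.2
  (C → (C → A)): min(1, 1 − 0.9 + 0.2) = 0.3
  (¬¬¬C ∨ (C → (C → A))) = max(0.1, 0.3) = 0.3
  ((C ∧ A) ∧ (¬¬¬C ∨ (C → (C → A)))) = min(0.1, 0.3) = 0.1
  Łukasiewicz value = 0.1
Difference: 0.1 − 0.1 = 0.00

0.00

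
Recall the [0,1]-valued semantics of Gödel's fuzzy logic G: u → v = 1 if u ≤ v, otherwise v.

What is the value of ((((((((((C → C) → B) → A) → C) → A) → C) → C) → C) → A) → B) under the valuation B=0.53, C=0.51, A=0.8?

(C → C): 0.51 ≤ 0.51, so result = 1
((C → C) → B): 1 > 0.53, so result = 0.53
(((C → C) → B) → A): 0.53 ≤ 0.8, so result = 1
((((C → C) → B) → A) → C): 1 > 0.51, so result = 0.51
(((((C → C) → B) → A) → C) → A): 0.51 ≤ 0.8, so result = 1
((((((C → C) → B) → A) → C) → A) → C): 1 > 0.51, so result = 0.51
(((((((C → C) → B) → A) → C) → A) → C) → C): 0.51 ≤ 0.51, so result = 1
((((((((C → C) → B) → A) → C) → A) → C) → C) → C): 1 > 0.51, so result = 0.51
(((((((((C → C) → B) → A) → C) → A) → C) → C) → C) → A): 0.51 ≤ 0.8, so result = 1
((((((((((C → C) → B) → A) → C) → A) → C) → C) → C) → A) → B): 1 > 0.53, so result = 0.53

0.53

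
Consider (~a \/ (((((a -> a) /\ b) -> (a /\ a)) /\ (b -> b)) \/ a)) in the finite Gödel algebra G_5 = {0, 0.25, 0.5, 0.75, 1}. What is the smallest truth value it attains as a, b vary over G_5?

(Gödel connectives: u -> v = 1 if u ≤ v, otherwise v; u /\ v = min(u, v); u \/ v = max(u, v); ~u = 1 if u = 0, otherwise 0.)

The minimum is attained at a = 0.25, b = 0.5:
  ~a: Gödel ¬ of 0.25 = 0 (operand ≠ 0)
  (a -> a): 0.25 ≤ 0.25, so result = 1
  ((a -> a) /\ b) = min(1, 0.5) = 0.5
  (a /\ a) = min(0.25, 0.25) = 0.25
  (((a -> a) /\ b) -> (a /\ a)): 0.5 > 0.25, so result = 0.25
  (b -> b): 0.5 ≤ 0.5, so result = 1
  ((((a -> a) /\ b) -> (a /\ a)) /\ (b -> b)) = min(0.25, 1) = 0.25
  (((((a -> a) /\ b) -> (a /\ a)) /\ (b -> b)) \/ a) = max(0.25, 0.25) = 0.25
  (~a \/ (((((a -> a) /\ b) -> (a /\ a)) /\ (b -> b)) \/ a)) = max(0, 0.25) = 0.25
Checking all 25 assignments confirms none give a value below 0.25.

0.25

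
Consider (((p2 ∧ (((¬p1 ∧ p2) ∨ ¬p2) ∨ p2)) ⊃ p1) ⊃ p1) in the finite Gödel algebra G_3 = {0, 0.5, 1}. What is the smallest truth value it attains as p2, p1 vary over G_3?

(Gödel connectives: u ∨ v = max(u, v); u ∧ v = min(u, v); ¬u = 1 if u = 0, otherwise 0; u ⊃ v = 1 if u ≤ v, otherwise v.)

The minimum is attained at p2 = 0, p1 = 0:
  ¬p1: Gödel ¬ of 0 = 1 (operand is 0)
  (¬p1 ∧ p2) = min(1, 0) = 0
  ¬p2: Gödel ¬ of 0 = 1 (operand is 0)
  ((¬p1 ∧ p2) ∨ ¬p2) = max(0, 1) = 1
  (((¬p1 ∧ p2) ∨ ¬p2) ∨ p2) = max(1, 0) = 1
  (p2 ∧ (((¬p1 ∧ p2) ∨ ¬p2) ∨ p2)) = min(0, 1) = 0
  ((p2 ∧ (((¬p1 ∧ p2) ∨ ¬p2) ∨ p2)) ⊃ p1): 0 ≤ 0, so result = 1
  (((p2 ∧ (((¬p1 ∧ p2) ∨ ¬p2) ∨ p2)) ⊃ p1) ⊃ p1): 1 > 0, so result = 0
Checking all 9 assignments confirms none give a value below 0.00.

0.00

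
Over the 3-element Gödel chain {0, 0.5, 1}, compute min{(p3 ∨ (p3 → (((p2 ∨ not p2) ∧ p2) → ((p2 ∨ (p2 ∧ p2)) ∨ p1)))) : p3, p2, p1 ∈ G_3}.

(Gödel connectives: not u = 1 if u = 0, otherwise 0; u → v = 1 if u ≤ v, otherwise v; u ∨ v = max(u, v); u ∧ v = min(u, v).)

1.00

Every assignment gives 1. For instance at p3 = 0, p2 = 0, p1 = 0:
  not p2: Gödel ¬ of 0 = 1 (operand is 0)
  (p2 ∨ not p2) = max(0, 1) = 1
  ((p2 ∨ not p2) ∧ p2) = min(1, 0) = 0
  (p2 ∧ p2) = min(0, 0) = 0
  (p2 ∨ (p2 ∧ p2)) = max(0, 0) = 0
  ((p2 ∨ (p2 ∧ p2)) ∨ p1) = max(0, 0) = 0
  (((p2 ∨ not p2) ∧ p2) → ((p2 ∨ (p2 ∧ p2)) ∨ p1)): 0 ≤ 0, so result = 1
  (p3 → (((p2 ∨ not p2) ∧ p2) → ((p2 ∨ (p2 ∧ p2)) ∨ p1))): 0 ≤ 1, so result = 1
  (p3 ∨ (p3 → (((p2 ∨ not p2) ∧ p2) → ((p2 ∨ (p2 ∧ p2)) ∨ p1)))) = max(0, 1) = 1
All 27 assignments give value 1 — the formula is a G_3-tautology.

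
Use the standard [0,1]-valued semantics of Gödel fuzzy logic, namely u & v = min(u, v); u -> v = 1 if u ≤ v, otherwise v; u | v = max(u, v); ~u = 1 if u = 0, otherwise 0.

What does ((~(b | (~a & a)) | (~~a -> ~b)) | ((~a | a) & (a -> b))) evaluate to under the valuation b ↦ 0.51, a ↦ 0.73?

~a: Gödel ¬ of 0.73 = 0 (operand ≠ 0)
(~a & a) = min(0, 0.73) = 0
(b | (~a & a)) = max(0.51, 0) = 0.51
~(b | (~a & a)): Gödel ¬ of 0.51 = 0 (operand ≠ 0)
~a: Gödel ¬ of 0.73 = 0 (operand ≠ 0)
~~a: Gödel ¬ of 0 = 1 (operand is 0)
~b: Gödel ¬ of 0.51 = 0 (operand ≠ 0)
(~~a -> ~b): 1 > 0, so result = 0
(~(b | (~a & a)) | (~~a -> ~b)) = max(0, 0) = 0
~a: Gödel ¬ of 0.73 = 0 (operand ≠ 0)
(~a | a) = max(0, 0.73) = 0.73
(a -> b): 0.73 > 0.51, so result = 0.51
((~a | a) & (a -> b)) = min(0.73, 0.51) = 0.51
((~(b | (~a & a)) | (~~a -> ~b)) | ((~a | a) & (a -> b))) = max(0, 0.51) = 0.51

0.51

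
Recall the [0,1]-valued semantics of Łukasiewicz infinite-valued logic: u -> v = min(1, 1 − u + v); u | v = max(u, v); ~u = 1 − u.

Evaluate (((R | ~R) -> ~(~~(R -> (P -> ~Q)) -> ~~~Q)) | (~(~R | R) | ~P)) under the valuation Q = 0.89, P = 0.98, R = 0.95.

0.12

~R: Łukasiewicz ¬ gives 1 − 0.95 = 0.05
(R | ~R) = max(0.95, 0.05) = 0.95
~Q: Łukasiewicz ¬ gives 1 − 0.89 = 0.11
(P -> ~Q): min(1, 1 − 0.98 + 0.11) = 0.13
(R -> (P -> ~Q)): min(1, 1 − 0.95 + 0.13) = 0.18
~(R -> (P -> ~Q)): Łukasiewicz ¬ gives 1 − 0.18 = 0.82
~~(R -> (P -> ~Q)): Łukasiewicz ¬ gives 1 − 0.82 = 0.18
~Q: Łukasiewicz ¬ gives 1 − 0.89 = 0.11
~~Q: Łukasiewicz ¬ gives 1 − 0.11 = 0.89
~~~Q: Łukasiewicz ¬ gives 1 − 0.89 = 0.11
(~~(R -> (P -> ~Q)) -> ~~~Q): min(1, 1 − 0.18 + 0.11) = 0.93
~(~~(R -> (P -> ~Q)) -> ~~~Q): Łukasiewicz ¬ gives 1 − 0.93 = 0.07
((R | ~R) -> ~(~~(R -> (P -> ~Q)) -> ~~~Q)): min(1, 1 − 0.95 + 0.07) = 0.12
~R: Łukasiewicz ¬ gives 1 − 0.95 = 0.05
(~R | R) = max(0.05, 0.95) = 0.95
~(~R | R): Łukasiewicz ¬ gives 1 − 0.95 = 0.05
~P: Łukasiewicz ¬ gives 1 − 0.98 = 0.02
(~(~R | R) | ~P) = max(0.05, 0.02) = 0.05
(((R | ~R) -> ~(~~(R -> (P -> ~Q)) -> ~~~Q)) | (~(~R | R) | ~P)) = max(0.12, 0.05) = 0.12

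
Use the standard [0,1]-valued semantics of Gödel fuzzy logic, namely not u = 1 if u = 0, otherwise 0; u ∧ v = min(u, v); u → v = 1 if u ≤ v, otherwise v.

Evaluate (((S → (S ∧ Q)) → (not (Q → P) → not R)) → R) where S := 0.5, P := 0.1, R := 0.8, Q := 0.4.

(S ∧ Q) = min(0.5, 0.4) = 0.4
(S → (S ∧ Q)): 0.5 > 0.4, so result = 0.4
(Q → P): 0.4 > 0.1, so result = 0.1
not (Q → P): Gödel ¬ of 0.1 = 0 (operand ≠ 0)
not R: Gödel ¬ of 0.8 = 0 (operand ≠ 0)
(not (Q → P) → not R): 0 ≤ 0, so result = 1
((S → (S ∧ Q)) → (not (Q → P) → not R)): 0.4 ≤ 1, so result = 1
(((S → (S ∧ Q)) → (not (Q → P) → not R)) → R): 1 > 0.8, so result = 0.8

0.80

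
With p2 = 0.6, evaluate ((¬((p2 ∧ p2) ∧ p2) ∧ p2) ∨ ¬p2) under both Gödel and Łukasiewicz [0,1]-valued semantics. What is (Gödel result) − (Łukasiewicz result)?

Gödel evaluation:
  (p2 ∧ p2) = min(0.6, 0.6) = 0.6
  ((p2 ∧ p2) ∧ p2) = min(0.6, 0.6) = 0.6
  ¬((p2 ∧ p2) ∧ p2): Gödel ¬ of 0.6 = 0 (operand ≠ 0)
  (¬((p2 ∧ p2) ∧ p2) ∧ p2) = min(0, 0.6) = 0
  ¬p2: Gödel ¬ of 0.6 = 0 (operand ≠ 0)
  ((¬((p2 ∧ p2) ∧ p2) ∧ p2) ∨ ¬p2) = max(0, 0) = 0
  Gödel value = 0
Łukasiewicz evaluation:
  (p2 ∧ p2) = min(0.6, 0.6) = 0.6
  ((p2 ∧ p2) ∧ p2) = min(0.6, 0.6) = 0.6
  ¬((p2 ∧ p2) ∧ p2): Łukasiewicz ¬ gives 1 − 0.6 = 0.4
  (¬((p2 ∧ p2) ∧ p2) ∧ p2) = min(0.4, 0.6) = 0.4
  ¬p2: Łukasiewicz ¬ gives 1 − 0.6 = 0.4
  ((¬((p2 ∧ p2) ∧ p2) ∧ p2) ∨ ¬p2) = max(0.4, 0.4) = 0.4
  Łukasiewicz value = 0.4
Difference: 0 − 0.4 = -0.40

-0.40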